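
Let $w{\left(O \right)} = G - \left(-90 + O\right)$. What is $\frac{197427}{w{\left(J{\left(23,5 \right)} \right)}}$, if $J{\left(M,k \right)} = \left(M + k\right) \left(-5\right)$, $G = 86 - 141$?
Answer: $\frac{197427}{175} \approx 1128.2$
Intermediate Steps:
$G = -55$ ($G = 86 - 141 = -55$)
$J{\left(M,k \right)} = - 5 M - 5 k$
$w{\left(O \right)} = 35 - O$ ($w{\left(O \right)} = -55 - \left(-90 + O\right) = 35 - O$)
$\frac{197427}{w{\left(J{\left(23,5 \right)} \right)}} = \frac{197427}{35 - \left(\left(-5\right) 23 - 25\right)} = \frac{197427}{35 - \left(-115 - 25\right)} = \frac{197427}{35 - -140} = \frac{197427}{35 + 140} = \frac{197427}{175}$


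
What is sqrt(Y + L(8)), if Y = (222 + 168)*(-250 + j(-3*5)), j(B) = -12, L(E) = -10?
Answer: I*sqrt(102190) ≈ 319.67*I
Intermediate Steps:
Y = -102180 (Y = (222 + 168)*(-250 - 12) = 390*(-262) = -102180)
sqrt(Y + L(8)) = sqrt(-102180 - 10) = sqrt(-102190) = I*sqrt(102190)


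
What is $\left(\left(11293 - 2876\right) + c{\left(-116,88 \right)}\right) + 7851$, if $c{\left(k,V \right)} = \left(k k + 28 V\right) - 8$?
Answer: $32180$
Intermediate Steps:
$c{\left(k,V \right)} = -8 + k^{2} + 28 V$ ($c{\left(k,V \right)} = \left(k^{2} + 28 V\right) - 8 = -8 + k^{2} + 28 V$)
$\left(\left(11293 - 2876\right) + c{\left(-116,88 \right)}\right) + 7851 = \left(\left(11293 - 2876\right) + \left(-8 + \left(-116\right)^{2} + 28 \cdot 88\right)\right) + 7851 = \left(8417 + \left(-8 + 13456 + 2464\right)\right) + 7851 = \left(8417 + 15912\right) + 7851 = 24329 + 7851 = 32180$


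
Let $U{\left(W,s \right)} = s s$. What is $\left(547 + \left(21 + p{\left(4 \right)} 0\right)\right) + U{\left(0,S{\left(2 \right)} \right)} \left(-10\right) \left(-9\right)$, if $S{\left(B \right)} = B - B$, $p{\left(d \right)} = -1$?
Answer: $568$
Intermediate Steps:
$S{\left(B \right)} = 0$
$U{\left(W,s \right)} = s^{2}$
$\left(547 + \left(21 + p{\left(4 \right)} 0\right)\right) + U{\left(0,S{\left(2 \right)} \right)} \left(-10\right) \left(-9\right) = \left(547 + \left(21 - 0\right)\right) + 0^{2} \left(-10\right) \left(-9\right) = \left(547 + \left(21 + 0\right)\right) + 0 \left(-10\right) \left(-9\right) = \left(547 + 21\right) + 0 \left(-9\right) = 568 + 0 = 568$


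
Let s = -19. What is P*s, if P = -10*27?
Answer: 5130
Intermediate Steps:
P = -270
P*s = -270*(-19) = 5130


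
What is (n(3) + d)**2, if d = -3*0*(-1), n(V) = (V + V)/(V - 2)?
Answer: 36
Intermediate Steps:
n(V) = 2*V/(-2 + V) (n(V) = (2*V)/(-2 + V) = 2*V/(-2 + V))
d = 0 (d = 0*(-1) = 0)
(n(3) + d)**2 = (2*3/(-2 + 3) + 0)**2 = (2*3/1 + 0)**2 = (2*3*1 + 0)**2 = (6 + 0)**2 = 6**2 = 36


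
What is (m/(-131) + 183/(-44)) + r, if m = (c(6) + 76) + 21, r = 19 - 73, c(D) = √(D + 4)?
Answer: -339497/5764 - √10/131 ≈ -58.924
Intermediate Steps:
c(D) = √(4 + D)
r = -54
m = 97 + √10 (m = (√(4 + 6) + 76) + 21 = (√10 + 76) + 21 = (76 + √10) + 21 = 97 + √10 ≈ 100.16)
(m/(-131) + 183/(-44)) + r = ((97 + √10)/(-131) + 183/(-44)) - 54 = ((97 + √10)*(-1/131) + 183*(-1/44)) - 54 = ((-97/131 - √10/131) - 183/44) - 54 = (-28241/5764 - √10/131) - 54 = -339497/5764 - √10/131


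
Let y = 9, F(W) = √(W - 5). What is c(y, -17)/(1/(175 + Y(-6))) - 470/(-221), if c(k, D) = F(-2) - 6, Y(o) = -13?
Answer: -214342/221 + 162*I*√7 ≈ -969.87 + 428.61*I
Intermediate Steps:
F(W) = √(-5 + W)
c(k, D) = -6 + I*√7 (c(k, D) = √(-5 - 2) - 6 = √(-7) - 6 = I*√7 - 6 = -6 + I*√7)
c(y, -17)/(1/(175 + Y(-6))) - 470/(-221) = (-6 + I*√7)/(1/(175 - 13)) - 470/(-221) = (-6 + I*√7)/(1/162) - 470*(-1/221) = (-6 + I*√7)/(1/162) + 470/221 = (-6 + I*√7)*162 + 470/221 = (-972 + 162*I*√7) + 470/221 = -214342/221 + 162*I*√7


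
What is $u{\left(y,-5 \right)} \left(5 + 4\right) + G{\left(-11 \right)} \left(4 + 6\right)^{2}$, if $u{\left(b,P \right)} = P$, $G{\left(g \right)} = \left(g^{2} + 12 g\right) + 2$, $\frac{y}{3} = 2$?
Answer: $-945$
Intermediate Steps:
$y = 6$ ($y = 3 \cdot 2 = 6$)
$G{\left(g \right)} = 2 + g^{2} + 12 g$
$u{\left(y,-5 \right)} \left(5 + 4\right) + G{\left(-11 \right)} \left(4 + 6\right)^{2} = - 5 \left(5 + 4\right) + \left(2 + \left(-11\right)^{2} + 12 \left(-11\right)\right) \left(4 + 6\right)^{2} = \left(-5\right) 9 + \left(2 + 121 - 132\right) 10^{2} = -45 - 900 = -945$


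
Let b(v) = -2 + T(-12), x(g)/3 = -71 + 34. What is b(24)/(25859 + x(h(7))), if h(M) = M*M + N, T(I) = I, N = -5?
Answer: -7/12874 ≈ -0.00054373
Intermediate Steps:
h(M) = -5 + M² (h(M) = M*M - 5 = M² - 5 = -5 + M²)
x(g) = -111 (x(g) = 3*(-71 + 34) = 3*(-37) = -111)
b(v) = -14 (b(v) = -2 - 12 = -14)
b(24)/(25859 + x(h(7))) = -14/(25859 - 111) = -14/25748 = -14*1/25748 = -7/12874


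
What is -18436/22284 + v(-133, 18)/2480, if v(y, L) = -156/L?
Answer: -5739301/6908040 ≈ -0.83081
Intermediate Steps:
-18436/22284 + v(-133, 18)/2480 = -18436/22284 - 156/18/2480 = -18436*1/22284 - 156*1/18*(1/2480) = -4609/5571 - 26/3*1/2480 = -4609/5571 - 13/3720 = -5739301/6908040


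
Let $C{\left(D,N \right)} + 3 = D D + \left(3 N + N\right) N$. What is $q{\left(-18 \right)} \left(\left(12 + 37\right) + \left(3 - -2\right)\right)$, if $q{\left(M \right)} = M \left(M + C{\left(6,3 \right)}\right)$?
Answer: $-49572$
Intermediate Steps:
$C{\left(D,N \right)} = -3 + D^{2} + 4 N^{2}$ ($C{\left(D,N \right)} = -3 + \left(D D + \left(3 N + N\right) N\right) = -3 + \left(D^{2} + 4 N N\right) = -3 + \left(D^{2} + 4 N^{2}\right) = -3 + D^{2} + 4 N^{2}$)
$q{\left(M \right)} = M \left(69 + M\right)$ ($q{\left(M \right)} = M \left(M + \left(-3 + 6^{2} + 4 \cdot 3^{2}\right)\right) = M \left(M + \left(-3 + 36 + 4 \cdot 9\right)\right) = M \left(M + \left(-3 + 36 + 36\right)\right) = M \left(M + 69\right) = M \left(69 + M\right)$)
$q{\left(-18 \right)} \left(\left(12 + 37\right) + \left(3 - -2\right)\right) = - 18 \left(69 - 18\right) \left(\left(12 + 37\right) + \left(3 - -2\right)\right) = \left(-18\right) 51 \left(49 + \left(3 + 2\right)\right) = - 918 \left(49 + 5\right) = \left(-918\right) 54 = -49572$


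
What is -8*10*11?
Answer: -880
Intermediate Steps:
-8*10*11 = -80*11 = -880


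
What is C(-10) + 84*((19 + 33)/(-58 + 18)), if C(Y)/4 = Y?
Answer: -746/5 ≈ -149.20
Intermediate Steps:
C(Y) = 4*Y
C(-10) + 84*((19 + 33)/(-58 + 18)) = 4*(-10) + 84*((19 + 33)/(-58 + 18)) = -40 + 84*(52/(-40)) = -40 + 84*(52*(-1/40)) = -40 + 84*(-13/10) = -40 - 546/5 = -746/5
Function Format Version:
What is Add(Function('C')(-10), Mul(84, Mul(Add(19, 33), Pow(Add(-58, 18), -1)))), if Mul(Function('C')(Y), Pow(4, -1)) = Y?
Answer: Rational(-746, 5) ≈ -149.20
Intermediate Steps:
Function('C')(Y) = Mul(4, Y)
Add(Function('C')(-10), Mul(84, Mul(Add(19, 33), Pow(Add(-58, 18), -1)))) = Add(Mul(4, -10), Mul(84, Mul(Add(19, 33), Pow(Add(-58, 18), -1)))) = Add(-40, Mul(84, Mul(52, Pow(-40, -1)))) = Add(-40, Mul(84, Mul(52, Rational(-1, 40)))) = Add(-40, Mul(84, Rational(-13, 10))) = Add(-40, Rational(-546, 5)) = Rational(-746, 5)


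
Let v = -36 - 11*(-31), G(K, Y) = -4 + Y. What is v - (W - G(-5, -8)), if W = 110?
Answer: 183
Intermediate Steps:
v = 305 (v = -36 + 341 = 305)
v - (W - G(-5, -8)) = 305 - (110 - (-4 - 8)) = 305 - (110 - 1*(-12)) = 305 - (110 + 12) = 305 - 1*122 = 305 - 122 = 183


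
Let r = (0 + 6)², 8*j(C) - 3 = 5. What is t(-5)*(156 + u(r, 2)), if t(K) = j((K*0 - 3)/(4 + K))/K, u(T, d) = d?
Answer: -158/5 ≈ -31.600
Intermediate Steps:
j(C) = 1 (j(C) = 3/8 + (⅛)*5 = 3/8 + 5/8 = 1)
r = 36 (r = 6² = 36)
t(K) = 1/K
t(-5)*(156 + u(r, 2)) = (156 + 2)/(-5) = -⅕*158 = -158/5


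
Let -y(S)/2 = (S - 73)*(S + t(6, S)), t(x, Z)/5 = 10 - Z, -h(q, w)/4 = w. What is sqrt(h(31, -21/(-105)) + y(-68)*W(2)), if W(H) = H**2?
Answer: 34*sqrt(7855)/5 ≈ 602.67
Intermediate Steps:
h(q, w) = -4*w
t(x, Z) = 50 - 5*Z (t(x, Z) = 5*(10 - Z) = 50 - 5*Z)
y(S) = -2*(-73 + S)*(50 - 4*S) (y(S) = -2*(S - 73)*(S + (50 - 5*S)) = -2*(-73 + S)*(50 - 4*S))
sqrt(h(31, -21/(-105)) + y(-68)*W(2)) = sqrt(-(-84)/(-105) + (7300 - 684*(-68) + 8*(-68)**2)*2**2) = sqrt(-(-84)*(-1)/105 + (7300 + 46512 + 8*4624)*4) = sqrt(-4*1/5 + (7300 + 46512 + 36992)*4) = sqrt(-4/5 + 90804*4) = sqrt(-4/5 + 363216) = sqrt(1816076/5) = 34*sqrt(7855)/5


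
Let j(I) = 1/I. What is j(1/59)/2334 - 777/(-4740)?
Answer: 348863/1843860 ≈ 0.18920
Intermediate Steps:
j(1/59)/2334 - 777/(-4740) = 1/(1/59*2334) - 777/(-4740) = (1/2334)/(1/59) - 777*(-1/4740) = 59*(1/2334) + 259/1580 = 59/2334 + 259/1580 = 348863/1843860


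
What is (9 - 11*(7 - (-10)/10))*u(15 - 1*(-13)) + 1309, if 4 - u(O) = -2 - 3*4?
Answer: -113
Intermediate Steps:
u(O) = 18 (u(O) = 4 - (-2 - 3*4) = 4 - (-2 - 12) = 4 - 1*(-14) = 4 + 14 = 18)
(9 - 11*(7 - (-10)/10))*u(15 - 1*(-13)) + 1309 = (9 - 11*(7 - (-10)/10))*18 + 1309 = (9 - 11*(7 - 1*(-1)))*18 + 1309 = (9 - 11*(7 + 1))*18 + 1309 = (9 - 11*8)*18 + 1309 = (9 - 88)*18 + 1309 = -79*18 + 1309 = -1422 + 1309 = -113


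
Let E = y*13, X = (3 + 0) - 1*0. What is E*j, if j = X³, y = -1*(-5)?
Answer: 1755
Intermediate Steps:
X = 3 (X = 3 + 0 = 3)
y = 5
j = 27 (j = 3³ = 27)
E = 65 (E = 5*13 = 65)
E*j = 65*27 = 1755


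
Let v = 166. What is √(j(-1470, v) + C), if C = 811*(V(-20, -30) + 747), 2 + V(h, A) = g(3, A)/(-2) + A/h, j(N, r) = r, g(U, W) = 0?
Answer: 19*√6710/2 ≈ 778.19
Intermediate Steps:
V(h, A) = -2 + A/h (V(h, A) = -2 + (0/(-2) + A/h) = -2 + (0*(-½) + A/h) = -2 + (0 + A/h) = -2 + A/h)
C = 1210823/2 (C = 811*((-2 - 30/(-20)) + 747) = 811*((-2 - 30*(-1/20)) + 747) = 811*((-2 + 3/2) + 747) = 811*(-½ + 747) = 811*(1493/2) = 1210823/2 ≈ 6.0541e+5)
√(j(-1470, v) + C) = √(166 + 1210823/2) = √(1211155/2) = 19*√6710/2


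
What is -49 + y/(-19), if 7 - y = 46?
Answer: -892/19 ≈ -46.947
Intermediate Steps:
y = -39 (y = 7 - 1*46 = 7 - 46 = -39)
-49 + y/(-19) = -49 - 39/(-19) = -49 - 39*(-1/19) = -49 + 39/19 = -892/19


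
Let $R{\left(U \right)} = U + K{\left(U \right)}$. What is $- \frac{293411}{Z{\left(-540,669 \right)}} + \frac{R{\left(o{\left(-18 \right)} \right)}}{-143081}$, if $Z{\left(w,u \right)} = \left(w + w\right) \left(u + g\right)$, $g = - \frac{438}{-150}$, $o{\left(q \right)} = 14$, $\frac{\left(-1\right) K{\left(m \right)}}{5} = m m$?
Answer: $\frac{213412699943}{519150521808} \approx 0.41108$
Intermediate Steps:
$K{\left(m \right)} = - 5 m^{2}$ ($K{\left(m \right)} = - 5 m m = - 5 m^{2}$)
$g = \frac{73}{25}$ ($g = \left(-438\right) \left(- \frac{1}{150}\right) = \frac{73}{25} \approx 2.92$)
$R{\left(U \right)} = U - 5 U^{2}$
$Z{\left(w,u \right)} = 2 w \left(\frac{73}{25} + u\right)$ ($Z{\left(w,u \right)} = \left(w + w\right) \left(u + \frac{73}{25}\right) = 2 w \left(\frac{73}{25} + u\right)$)
$- \frac{293411}{Z{\left(-540,669 \right)}} + \frac{R{\left(o{\left(-18 \right)} \right)}}{-143081} = - \frac{293411}{\frac{2}{25} \left(-540\right) \left(73 + 25 \cdot 669\right)} + \frac{14 \left(1 - 70\right)}{-143081} = - \frac{293411}{\frac{2}{25} \left(-540\right) \left(73 + 16725\right)} + 14 \left(1 - 70\right) \left(- \frac{1}{143081}\right) = - \frac{293411}{\frac{2}{25} \left(-540\right) 16798} + 14 \left(-69\right) \left(- \frac{1}{143081}\right) = - \frac{293411}{- \frac{3628368}{5}} - - \frac{966}{143081} = \left(-293411\right) \left(- \frac{5}{3628368}\right) + \frac{966}{143081} = \frac{1467055}{3628368} + \frac{966}{143081} = \frac{213412699943}{519150521808}$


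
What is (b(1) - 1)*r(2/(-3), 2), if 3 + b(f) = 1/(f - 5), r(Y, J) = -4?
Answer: 17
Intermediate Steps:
b(f) = -3 + 1/(-5 + f) (b(f) = -3 + 1/(f - 5) = -3 + 1/(-5 + f))
(b(1) - 1)*r(2/(-3), 2) = ((16 - 3*1)/(-5 + 1) - 1)*(-4) = ((16 - 3)/(-4) - 1)*(-4) = (-1/4*13 - 1)*(-4) = (-13/4 - 1)*(-4) = -17/4*(-4) = 17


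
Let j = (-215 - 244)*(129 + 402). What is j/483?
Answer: -81243/161 ≈ -504.61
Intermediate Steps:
j = -243729 (j = -459*531 = -243729)
j/483 = -243729/483 = -243729*1/483 = -81243/161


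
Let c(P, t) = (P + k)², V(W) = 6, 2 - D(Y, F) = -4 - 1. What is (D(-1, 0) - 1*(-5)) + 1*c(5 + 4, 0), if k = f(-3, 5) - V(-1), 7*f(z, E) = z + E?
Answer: 1117/49 ≈ 22.796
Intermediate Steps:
D(Y, F) = 7 (D(Y, F) = 2 - (-4 - 1) = 2 - 1*(-5) = 2 + 5 = 7)
f(z, E) = E/7 + z/7 (f(z, E) = (z + E)/7 = (E + z)/7 = E/7 + z/7)
k = -40/7 (k = ((⅐)*5 + (⅐)*(-3)) - 1*6 = (5/7 - 3/7) - 6 = 2/7 - 6 = -40/7 ≈ -5.7143)
c(P, t) = (-40/7 + P)² (c(P, t) = (P - 40/7)² = (-40/7 + P)²)
(D(-1, 0) - 1*(-5)) + 1*c(5 + 4, 0) = (7 - 1*(-5)) + 1*((-40 + 7*(5 + 4))²/49) = (7 + 5) + 1*((-40 + 7*9)²/49) = 12 + 1*((-40 + 63)²/49) = 12 + 1*((1/49)*23²) = 12 + 1*((1/49)*529) = 12 + 1*(529/49) = 12 + 529/49 = 1117/49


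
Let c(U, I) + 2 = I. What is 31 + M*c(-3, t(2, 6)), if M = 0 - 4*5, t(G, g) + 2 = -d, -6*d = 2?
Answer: 313/3 ≈ 104.33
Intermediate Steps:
d = -1/3 (d = -1/6*2 = -1/3 ≈ -0.33333)
t(G, g) = -5/3 (t(G, g) = -2 - 1*(-1/3) = -2 + 1/3 = -5/3)
c(U, I) = -2 + I
M = -20 (M = 0 - 20 = -20)
31 + M*c(-3, t(2, 6)) = 31 - 20*(-2 - 5/3) = 31 - 20*(-11/3) = 31 + 220/3 = 313/3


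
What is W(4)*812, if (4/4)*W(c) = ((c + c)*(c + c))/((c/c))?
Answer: 51968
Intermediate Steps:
W(c) = 4*c**2 (W(c) = ((c + c)*(c + c))/((c/c)) = ((2*c)*(2*c))/1 = (4*c**2)*1 = 4*c**2)
W(4)*812 = (4*4**2)*812 = (4*16)*812 = 64*812 = 51968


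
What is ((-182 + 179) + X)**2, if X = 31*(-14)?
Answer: 190969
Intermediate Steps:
X = -434
((-182 + 179) + X)**2 = ((-182 + 179) - 434)**2 = (-3 - 434)**2 = (-437)**2 = 190969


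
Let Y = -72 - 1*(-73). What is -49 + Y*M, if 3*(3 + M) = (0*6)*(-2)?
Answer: -52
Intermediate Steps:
Y = 1 (Y = -72 + 73 = 1)
M = -3 (M = -3 + ((0*6)*(-2))/3 = -3 + (0*(-2))/3 = -3 + (⅓)*0 = -3 + 0 = -3)
-49 + Y*M = -49 + 1*(-3) = -49 - 3 = -52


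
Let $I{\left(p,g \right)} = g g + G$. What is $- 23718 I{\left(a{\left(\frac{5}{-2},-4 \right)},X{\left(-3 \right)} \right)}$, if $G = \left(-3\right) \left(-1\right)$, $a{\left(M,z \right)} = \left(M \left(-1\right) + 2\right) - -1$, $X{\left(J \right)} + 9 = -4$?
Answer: $-4079496$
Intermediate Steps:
$X{\left(J \right)} = -13$ ($X{\left(J \right)} = -9 - 4 = -13$)
$a{\left(M,z \right)} = 3 - M$ ($a{\left(M,z \right)} = \left(- M + 2\right) + 1 = \left(2 - M\right) + 1 = 3 - M$)
$G = 3$
$I{\left(p,g \right)} = 3 + g^{2}$ ($I{\left(p,g \right)} = g g + 3 = g^{2} + 3 = 3 + g^{2}$)
$- 23718 I{\left(a{\left(\frac{5}{-2},-4 \right)},X{\left(-3 \right)} \right)} = - 23718 \left(3 + \left(-13\right)^{2}\right) = - 23718 \left(3 + 169\right) = \left(-23718\right) 172 = -4079496$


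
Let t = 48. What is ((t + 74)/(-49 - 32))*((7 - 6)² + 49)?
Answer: -6100/81 ≈ -75.309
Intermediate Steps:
((t + 74)/(-49 - 32))*((7 - 6)² + 49) = ((48 + 74)/(-49 - 32))*((7 - 6)² + 49) = (122/(-81))*(1² + 49) = (122*(-1/81))*(1 + 49) = -122/81*50 = -6100/81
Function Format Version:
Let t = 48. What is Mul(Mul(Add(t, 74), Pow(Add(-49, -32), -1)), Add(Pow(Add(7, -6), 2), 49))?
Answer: Rational(-6100, 81) ≈ -75.309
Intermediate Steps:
Mul(Mul(Add(t, 74), Pow(Add(-49, -32), -1)), Add(Pow(Add(7, -6), 2), 49)) = Mul(Mul(Add(48, 74), Pow(Add(-49, -32), -1)), Add(Pow(Add(7, -6), 2), 49)) = Mul(Mul(122, Pow(-81, -1)), Add(Pow(1, 2), 49)) = Mul(Mul(122, Rational(-1, 81)), Add(1, 49)) = Mul(Rational(-122, 81), 50) = Rational(-6100, 81)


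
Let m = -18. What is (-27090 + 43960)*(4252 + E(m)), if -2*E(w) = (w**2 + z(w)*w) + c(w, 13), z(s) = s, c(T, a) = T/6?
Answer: 66290665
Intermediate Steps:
c(T, a) = T/6 (c(T, a) = T*(1/6) = T/6)
E(w) = -w**2 - w/12 (E(w) = -((w**2 + w*w) + w/6)/2 = -((w**2 + w**2) + w/6)/2 = -(2*w**2 + w/6)/2 = -w**2 - w/12)
(-27090 + 43960)*(4252 + E(m)) = (-27090 + 43960)*(4252 - 1*(-18)*(1/12 - 18)) = 16870*(4252 - 1*(-18)*(-215/12)) = 16870*(4252 - 645/2) = 16870*(7859/2) = 66290665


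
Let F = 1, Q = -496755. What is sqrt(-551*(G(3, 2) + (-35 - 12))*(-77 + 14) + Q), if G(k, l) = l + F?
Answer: 57*I*sqrt(623) ≈ 1422.7*I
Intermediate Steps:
G(k, l) = 1 + l (G(k, l) = l + 1 = 1 + l)
sqrt(-551*(G(3, 2) + (-35 - 12))*(-77 + 14) + Q) = sqrt(-551*((1 + 2) + (-35 - 12))*(-77 + 14) - 496755) = sqrt(-551*(3 - 47)*(-63) - 496755) = sqrt(-(-24244)*(-63) - 496755) = sqrt(-551*2772 - 496755) = sqrt(-1527372 - 496755) = sqrt(-2024127) = 57*I*sqrt(623)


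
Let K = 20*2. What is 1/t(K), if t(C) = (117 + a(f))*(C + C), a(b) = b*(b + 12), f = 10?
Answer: 1/26960 ≈ 3.7092e-5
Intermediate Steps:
a(b) = b*(12 + b)
K = 40
t(C) = 674*C (t(C) = (117 + 10*(12 + 10))*(C + C) = (117 + 10*22)*(2*C) = (117 + 220)*(2*C) = 337*(2*C) = 674*C)
1/t(K) = 1/(674*40) = 1/26960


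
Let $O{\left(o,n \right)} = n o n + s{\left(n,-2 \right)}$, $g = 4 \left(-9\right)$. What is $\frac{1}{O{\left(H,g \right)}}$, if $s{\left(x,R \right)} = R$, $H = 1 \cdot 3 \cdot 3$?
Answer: $\frac{1}{11662} \approx 8.5749 \cdot 10^{-5}$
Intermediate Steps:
$H = 9$ ($H = 3 \cdot 3 = 9$)
$g = -36$
$O{\left(o,n \right)} = -2 + o n^{2}$ ($O{\left(o,n \right)} = n o n - 2 = o n^{2} - 2 = -2 + o n^{2}$)
$\frac{1}{O{\left(H,g \right)}} = \frac{1}{-2 + 9 \left(-36\right)^{2}} = \frac{1}{-2 + 9 \cdot 1296} = \frac{1}{-2 + 11664} = \frac{1}{11662}$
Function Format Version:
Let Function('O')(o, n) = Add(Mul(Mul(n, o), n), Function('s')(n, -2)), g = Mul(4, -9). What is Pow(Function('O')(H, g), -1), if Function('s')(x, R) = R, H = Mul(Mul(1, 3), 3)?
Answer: Rational(1, 11662) ≈ 8.5749e-5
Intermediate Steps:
H = 9 (H = Mul(3, 3) = 9)
g = -36
Function('O')(o, n) = Add(-2, Mul(o, Pow(n, 2))) (Function('O')(o, n) = Add(Mul(Mul(n, o), n), -2) = Add(Mul(o, Pow(n, 2)), -2) = Add(-2, Mul(o, Pow(n, 2))))
Pow(Function('O')(H, g), -1) = Pow(Add(-2, Mul(9, Pow(-36, 2))), -1) = Pow(Add(-2, Mul(9, 1296)), -1) = Pow(Add(-2, 11664), -1) = Pow(11662, -1) = Rational(1, 11662)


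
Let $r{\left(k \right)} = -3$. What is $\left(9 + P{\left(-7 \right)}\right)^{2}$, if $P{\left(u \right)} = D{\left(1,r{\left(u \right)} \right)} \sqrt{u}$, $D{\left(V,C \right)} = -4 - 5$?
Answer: $81 \left(1 - i \sqrt{7}\right)^{2} \approx -486.0 - 428.61 i$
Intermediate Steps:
$D{\left(V,C \right)} = -9$ ($D{\left(V,C \right)} = -4 - 5 = -9$)
$P{\left(u \right)} = - 9 \sqrt{u}$
$\left(9 + P{\left(-7 \right)}\right)^{2} = \left(9 - 9 \sqrt{-7}\right)^{2} = \left(9 - 9 i \sqrt{7}\right)^{2}$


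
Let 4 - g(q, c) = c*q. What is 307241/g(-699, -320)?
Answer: -307241/223676 ≈ -1.3736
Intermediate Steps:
g(q, c) = 4 - c*q
307241/g(-699, -320) = 307241/(4 - 1*(-320)*(-699)) = 307241/(4 - 223680) = 307241/(-223676) = 307241*(-1/223676) = -307241/223676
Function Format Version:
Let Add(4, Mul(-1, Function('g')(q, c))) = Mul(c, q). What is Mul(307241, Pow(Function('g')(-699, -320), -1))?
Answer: Rational(-307241, 223676) ≈ -1.3736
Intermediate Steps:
Function('g')(q, c) = Add(4, Mul(-1, c, q)) (Function('g')(q, c) = Add(4, Mul(-1, Mul(c, q))) = Add(4, Mul(-1, c, q)))
Mul(307241, Pow(Function('g')(-699, -320), -1)) = Mul(307241, Pow(Add(4, Mul(-1, -320, -699)), -1)) = Mul(307241, Pow(Add(4, -223680), -1)) = Mul(307241, Pow(-223676, -1)) = Mul(307241, Rational(-1, 223676)) = Rational(-307241, 223676)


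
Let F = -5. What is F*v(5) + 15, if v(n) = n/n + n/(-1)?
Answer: 35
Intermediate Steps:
v(n) = 1 - n (v(n) = 1 + n*(-1) = 1 - n)
F*v(5) + 15 = -5*(1 - 1*5) + 15 = -5*(1 - 5) + 15 = -5*(-4) + 15 = 20 + 15 = 35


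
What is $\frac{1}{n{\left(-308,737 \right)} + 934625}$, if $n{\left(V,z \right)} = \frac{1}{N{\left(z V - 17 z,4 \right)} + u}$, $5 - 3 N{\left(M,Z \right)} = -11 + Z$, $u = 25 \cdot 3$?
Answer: $\frac{79}{73835376} \approx 1.0699 \cdot 10^{-6}$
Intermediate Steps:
$u = 75$
$N{\left(M,Z \right)} = \frac{16}{3} - \frac{Z}{3}$ ($N{\left(M,Z \right)} = \frac{5}{3} - \frac{-11 + Z}{3} = \frac{5}{3} - \left(- \frac{11}{3} + \frac{Z}{3}\right) = \frac{16}{3} - \frac{Z}{3}$)
$n{\left(V,z \right)} = \frac{1}{79}$ ($n{\left(V,z \right)} = \frac{1}{\left(\frac{16}{3} - \frac{4}{3}\right) + 75} = \frac{1}{4 + 75} = \frac{1}{79}$)
$\frac{1}{n{\left(-308,737 \right)} + 934625} = \frac{1}{\frac{1}{79} + 934625} = \frac{1}{\frac{73835376}{79}} = \frac{79}{73835376}$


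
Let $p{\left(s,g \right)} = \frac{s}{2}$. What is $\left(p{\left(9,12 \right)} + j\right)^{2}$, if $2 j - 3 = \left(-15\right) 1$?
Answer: $\frac{9}{4} \approx 2.25$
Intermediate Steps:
$p{\left(s,g \right)} = \frac{s}{2}$ ($p{\left(s,g \right)} = s \frac{1}{2} = \frac{s}{2}$)
$j = -6$ ($j = \frac{3}{2} + \frac{\left(-15\right) 1}{2} = \frac{3}{2} + \frac{1}{2} \left(-15\right) = \frac{3}{2} - \frac{15}{2} = -6$)
$\left(p{\left(9,12 \right)} + j\right)^{2} = \left(\frac{1}{2} \cdot 9 - 6\right)^{2} = \left(\frac{9}{2} - 6\right)^{2} = \left(- \frac{3}{2}\right)^{2} = \frac{9}{4}$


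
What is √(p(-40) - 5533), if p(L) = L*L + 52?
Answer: I*√3881 ≈ 62.298*I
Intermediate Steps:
p(L) = 52 + L² (p(L) = L² + 52 = 52 + L²)
√(p(-40) - 5533) = √((52 + (-40)²) - 5533) = √((52 + 1600) - 5533) = √(1652 - 5533) = √(-3881) = I*√3881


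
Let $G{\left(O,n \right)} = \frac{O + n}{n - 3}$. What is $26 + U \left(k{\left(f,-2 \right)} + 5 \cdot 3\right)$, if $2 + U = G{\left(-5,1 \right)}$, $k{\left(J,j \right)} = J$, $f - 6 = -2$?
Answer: $26$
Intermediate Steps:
$f = 4$ ($f = 6 - 2 = 4$)
$G{\left(O,n \right)} = \frac{O + n}{-3 + n}$
$U = 0$ ($U = -2 + \frac{-5 + 1}{-3 + 1} = -2 + \frac{1}{-2} \left(-4\right) = -2 - -2 = -2 + 2 = 0$)
$26 + U \left(k{\left(f,-2 \right)} + 5 \cdot 3\right) = 26 + 0 \left(4 + 5 \cdot 3\right) = 26 + 0 \left(4 + 15\right) = 26 + 0 \cdot 19 = 26 + 0 = 26$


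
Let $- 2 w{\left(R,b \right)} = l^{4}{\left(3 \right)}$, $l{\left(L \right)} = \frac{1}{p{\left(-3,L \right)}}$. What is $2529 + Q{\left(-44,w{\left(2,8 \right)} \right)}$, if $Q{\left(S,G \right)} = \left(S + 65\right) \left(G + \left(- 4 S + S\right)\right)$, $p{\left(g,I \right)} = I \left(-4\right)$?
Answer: $\frac{73281017}{13824} \approx 5301.0$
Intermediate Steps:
$p{\left(g,I \right)} = - 4 I$
$l{\left(L \right)} = - \frac{1}{4 L}$ ($l{\left(L \right)} = \frac{1}{\left(-4\right) L} = - \frac{1}{4 L}$)
$w{\left(R,b \right)} = - \frac{1}{41472}$ ($w{\left(R,b \right)} = - \frac{\left(- \frac{1}{4 \cdot 3}\right)^{4}}{2} = - \frac{\left(\left(- \frac{1}{4}\right) \frac{1}{3}\right)^{4}}{2} = - \frac{\left(- \frac{1}{12}\right)^{4}}{2} = \left(- \frac{1}{2}\right) \frac{1}{20736} = - \frac{1}{41472}$)
$Q{\left(S,G \right)} = \left(65 + S\right) \left(G - 3 S\right)$
$2529 + Q{\left(-44,w{\left(2,8 \right)} \right)} = 2529 - \left(- \frac{118609913}{13824} + 5808\right) = 2529 + \left(8580 - 5808 - \frac{65}{41472} + \frac{11}{10368}\right) = 2529 + \frac{38320121}{13824} = \frac{73281017}{13824}$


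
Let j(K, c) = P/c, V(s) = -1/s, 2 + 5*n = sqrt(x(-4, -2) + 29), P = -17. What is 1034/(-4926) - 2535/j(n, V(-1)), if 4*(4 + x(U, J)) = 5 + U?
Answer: 6234916/41871 ≈ 148.91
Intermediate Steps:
x(U, J) = -11/4 + U/4 (x(U, J) = -4 + (5 + U)/4 = -4 + (5/4 + U/4) = -11/4 + U/4)
n = -2/5 + sqrt(101)/10 (n = -2/5 + sqrt((-11/4 + (1/4)*(-4)) + 29)/5 = -2/5 + sqrt((-11/4 - 1) + 29)/5 = -2/5 + sqrt(-15/4 + 29)/5 = -2/5 + sqrt(101/4)/5 = -2/5 + (sqrt(101)/2)/5 = -2/5 + sqrt(101)/10 ≈ 0.60499)
j(K, c) = -17/c
1034/(-4926) - 2535/j(n, V(-1)) = 1034/(-4926) - 2535/((-17/((-1/(-1))))) = 1034*(-1/4926) - 2535/((-17/((-1*(-1))))) = -517/2463 - 2535/((-17/1)) = -517/2463 - 2535/((-17*1)) = -517/2463 - 2535/(-17) = -517/2463 - 2535*(-1/17) = -517/2463 + 2535/17 = 6234916/41871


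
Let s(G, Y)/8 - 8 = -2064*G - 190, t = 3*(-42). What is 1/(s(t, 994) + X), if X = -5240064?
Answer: -1/3161008 ≈ -3.1635e-7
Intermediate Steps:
t = -126
s(G, Y) = -1456 - 16512*G (s(G, Y) = 64 + 8*(-2064*G - 190) = 64 + 8*(-190 - 2064*G) = 64 + (-1520 - 16512*G) = -1456 - 16512*G)
1/(s(t, 994) + X) = 1/((-1456 - 16512*(-126)) - 5240064) = 1/((-1456 + 2080512) - 5240064) = 1/(2079056 - 5240064) = 1/(-3161008) = -1/3161008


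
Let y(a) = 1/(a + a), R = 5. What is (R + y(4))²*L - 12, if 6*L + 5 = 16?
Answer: 13883/384 ≈ 36.154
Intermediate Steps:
L = 11/6 (L = -⅚ + (⅙)*16 = -⅚ + 8/3 = 11/6 ≈ 1.8333)
y(a) = 1/(2*a)
(R + y(4))²*L - 12 = (5 + (½)/4)²*(11/6) - 12 = (5 + (½)*(¼))²*(11/6) - 12 = (5 + ⅛)²*(11/6) - 12 = (41/8)²*(11/6) - 12 = (1681/64)*(11/6) - 12 = 18491/384 - 12 = 13883/384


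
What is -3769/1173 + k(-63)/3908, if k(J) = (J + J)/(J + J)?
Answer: -14728079/4584084 ≈ -3.2129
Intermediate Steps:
k(J) = 1 (k(J) = (2*J)/((2*J)) = (2*J)*(1/(2*J)) = 1)
-3769/1173 + k(-63)/3908 = -3769/1173 + 1/3908 = -14728079/4584084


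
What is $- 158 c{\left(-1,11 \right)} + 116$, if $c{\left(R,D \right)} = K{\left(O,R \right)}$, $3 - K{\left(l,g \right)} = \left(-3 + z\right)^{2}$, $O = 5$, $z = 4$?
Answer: $-200$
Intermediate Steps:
$K{\left(l,g \right)} = 2$ ($K{\left(l,g \right)} = 3 - \left(-3 + 4\right)^{2} = 3 - 1^{2} = 3 - 1 = 2$)
$c{\left(R,D \right)} = 2$
$- 158 c{\left(-1,11 \right)} + 116 = \left(-158\right) 2 + 116 = -316 + 116 = -200$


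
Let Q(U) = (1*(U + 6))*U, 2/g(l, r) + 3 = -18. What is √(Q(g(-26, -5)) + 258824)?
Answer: 4*√7133821/21 ≈ 508.75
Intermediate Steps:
g(l, r) = -2/21 (g(l, r) = 2/(-3 - 18) = 2/(-21) = 2*(-1/21) = -2/21)
Q(U) = U*(6 + U) (Q(U) = (1*(6 + U))*U = (6 + U)*U = U*(6 + U))
√(Q(g(-26, -5)) + 258824) = √(-2*(6 - 2/21)/21 + 258824) = √(-2/21*124/21 + 258824) = √(-248/441 + 258824) = √(114141136/441) = 4*√7133821/21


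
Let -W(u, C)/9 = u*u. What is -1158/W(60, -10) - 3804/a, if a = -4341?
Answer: 7126471/7813800 ≈ 0.91204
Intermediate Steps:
W(u, C) = -9*u**2 (W(u, C) = -9*u*u = -9*u**2)
-1158/W(60, -10) - 3804/a = -1158/((-9*60**2)) - 3804/(-4341) = -1158/((-9*3600)) - 3804*(-1/4341) = -1158/(-32400) + 1268/1447 = -1158*(-1/32400) + 1268/1447 = 193/5400 + 1268/1447 = 7126471/7813800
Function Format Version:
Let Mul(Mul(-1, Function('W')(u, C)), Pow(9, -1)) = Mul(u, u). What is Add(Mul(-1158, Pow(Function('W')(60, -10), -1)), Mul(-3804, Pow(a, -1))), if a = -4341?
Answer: Rational(7126471, 7813800) ≈ 0.91204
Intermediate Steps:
Function('W')(u, C) = Mul(-9, Pow(u, 2)) (Function('W')(u, C) = Mul(-9, Mul(u, u)) = Mul(-9, Pow(u, 2)))
Add(Mul(-1158, Pow(Function('W')(60, -10), -1)), Mul(-3804, Pow(a, -1))) = Add(Mul(-1158, Pow(Mul(-9, Pow(60, 2)), -1)), Mul(-3804, Pow(-4341, -1))) = Add(Mul(-1158, Pow(Mul(-9, 3600), -1)), Mul(-3804, Rational(-1, 4341))) = Add(Mul(-1158, Pow(-32400, -1)), Rational(1268, 1447)) = Add(Mul(-1158, Rational(-1, 32400)), Rational(1268, 1447)) = Add(Rational(193, 5400), Rational(1268, 1447)) = Rational(7126471, 7813800)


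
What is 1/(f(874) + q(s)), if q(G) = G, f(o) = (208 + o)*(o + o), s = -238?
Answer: 1/1891098 ≈ 5.2879e-7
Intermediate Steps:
f(o) = 2*o*(208 + o) (f(o) = (208 + o)*(2*o) = 2*o*(208 + o))
1/(f(874) + q(s)) = 1/(2*874*(208 + 874) - 238) = 1/(2*874*1082 - 238) = 1/(1891336 - 238) = 1/1891098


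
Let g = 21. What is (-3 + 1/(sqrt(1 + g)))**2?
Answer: (66 - sqrt(22))**2/484 ≈ 7.7663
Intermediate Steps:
(-3 + 1/(sqrt(1 + g)))**2 = (-3 + 1/(sqrt(1 + 21)))**2 = (-3 + 1/(sqrt(22)))**2 = (-3 + sqrt(22)/22)**2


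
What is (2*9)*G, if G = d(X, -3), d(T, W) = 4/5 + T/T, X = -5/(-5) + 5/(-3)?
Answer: 162/5 ≈ 32.400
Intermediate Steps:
X = -⅔ (X = -5*(-⅕) + 5*(-⅓) = 1 - 5/3 = -⅔ ≈ -0.66667)
d(T, W) = 9/5 (d(T, W) = 4*(⅕) + 1 = ⅘ + 1 = 9/5)
G = 9/5 ≈ 1.8000
(2*9)*G = (2*9)*(9/5) = 18*(9/5) = 162/5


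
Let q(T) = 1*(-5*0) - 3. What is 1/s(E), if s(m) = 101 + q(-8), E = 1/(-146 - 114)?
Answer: 1/98 ≈ 0.010204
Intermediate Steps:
q(T) = -3 (q(T) = 1*0 - 3 = 0 - 3 = -3)
E = -1/260 (E = 1/(-260) = -1/260 ≈ -0.0038462)
s(m) = 98 (s(m) = 101 - 3 = 98)
1/s(E) = 1/98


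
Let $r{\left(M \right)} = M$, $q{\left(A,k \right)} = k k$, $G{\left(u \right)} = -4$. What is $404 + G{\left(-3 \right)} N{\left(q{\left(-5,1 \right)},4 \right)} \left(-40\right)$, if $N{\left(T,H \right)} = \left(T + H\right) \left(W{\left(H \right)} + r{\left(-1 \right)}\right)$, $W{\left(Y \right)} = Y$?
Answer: $2804$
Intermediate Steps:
$q{\left(A,k \right)} = k^{2}$
$N{\left(T,H \right)} = \left(-1 + H\right) \left(H + T\right)$ ($N{\left(T,H \right)} = \left(T + H\right) \left(H - 1\right) = \left(H + T\right) \left(-1 + H\right) = \left(-1 + H\right) \left(H + T\right)$)
$404 + G{\left(-3 \right)} N{\left(q{\left(-5,1 \right)},4 \right)} \left(-40\right) = 404 - 4 \left(4^{2} - 4 - 1^{2} + 4 \cdot 1^{2}\right) \left(-40\right) = 404 - 4 \left(16 - 4 - 1 + 4 \cdot 1\right) \left(-40\right) = 404 - 4 \left(16 - 4 - 1 + 4\right) \left(-40\right) = 404 - 4 \cdot 15 \left(-40\right) = 404 - -2400 = 404 + 2400 = 2804$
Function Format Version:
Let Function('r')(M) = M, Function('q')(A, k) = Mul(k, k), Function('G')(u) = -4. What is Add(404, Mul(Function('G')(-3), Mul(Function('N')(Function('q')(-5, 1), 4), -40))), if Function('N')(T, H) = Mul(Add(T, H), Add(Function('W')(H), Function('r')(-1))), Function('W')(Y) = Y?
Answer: 2804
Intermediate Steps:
Function('q')(A, k) = Pow(k, 2)
Function('N')(T, H) = Mul(Add(-1, H), Add(H, T)) (Function('N')(T, H) = Mul(Add(T, H), Add(H, -1)) = Mul(Add(H, T), Add(-1, H)) = Mul(Add(-1, H), Add(H, T)))
Add(404, Mul(Function('G')(-3), Mul(Function('N')(Function('q')(-5, 1), 4), -40))) = Add(404, Mul(-4, Mul(Add(Pow(4, 2), Mul(-1, 4), Mul(-1, Pow(1, 2)), Mul(4, Pow(1, 2))), -40))) = Add(404, Mul(-4, Mul(Add(16, -4, Mul(-1, 1), Mul(4, 1)), -40))) = Add(404, Mul(-4, Mul(Add(16, -4, -1, 4), -40))) = Add(404, Mul(-4, Mul(15, -40))) = Add(404, Mul(-4, -600)) = Add(404, 2400) = 2804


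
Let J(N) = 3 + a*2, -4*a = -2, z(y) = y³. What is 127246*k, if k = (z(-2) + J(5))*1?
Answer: -508984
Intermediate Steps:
a = ½ (a = -¼*(-2) = ½ ≈ 0.50000)
J(N) = 4 (J(N) = 3 + (½)*2 = 3 + 1 = 4)
k = -4 (k = ((-2)³ + 4)*1 = (-8 + 4)*1 = -4*1 = -4)
127246*k = 127246*(-4) = -508984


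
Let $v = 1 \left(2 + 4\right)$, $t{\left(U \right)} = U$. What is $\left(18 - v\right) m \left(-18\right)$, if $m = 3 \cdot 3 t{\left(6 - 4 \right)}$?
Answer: $-3888$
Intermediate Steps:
$m = 18$ ($m = 3 \cdot 3 \left(6 - 4\right) = 9 \left(6 - 4\right) = 9 \cdot 2 = 18$)
$v = 6$ ($v = 1 \cdot 6 = 6$)
$\left(18 - v\right) m \left(-18\right) = \left(18 - 6\right) 18 \left(-18\right) = 12 \cdot 18 \left(-18\right) = 216 \left(-18\right) = -3888$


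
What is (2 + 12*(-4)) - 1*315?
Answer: -361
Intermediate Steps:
(2 + 12*(-4)) - 1*315 = (2 - 48) - 315 = -46 - 315 = -361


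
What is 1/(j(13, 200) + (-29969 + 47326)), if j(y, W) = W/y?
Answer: 13/225841 ≈ 5.7563e-5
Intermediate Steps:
1/(j(13, 200) + (-29969 + 47326)) = 1/(200/13 + (-29969 + 47326)) = 1/(200*(1/13) + 17357) = 1/(200/13 + 17357) = 1/(225841/13) = 13/225841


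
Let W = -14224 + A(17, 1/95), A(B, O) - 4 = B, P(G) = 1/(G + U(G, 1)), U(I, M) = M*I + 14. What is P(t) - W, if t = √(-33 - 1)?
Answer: 2357705/166 - I*√34/166 ≈ 14203.0 - 0.035126*I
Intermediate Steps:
t = I*√34 (t = √(-34) = I*√34 ≈ 5.8309*I)
U(I, M) = 14 + I*M (U(I, M) = I*M + 14 = 14 + I*M)
P(G) = 1/(14 + 2*G) (P(G) = 1/(G + (14 + G*1)) = 1/(G + (14 + G)) = 1/(14 + 2*G))
A(B, O) = 4 + B
W = -14203 (W = -14224 + (4 + 17) = -14224 + 21 = -14203)
P(t) - W = 1/(2*(7 + I*√34)) - 1*(-14203) = 1/(2*(7 + I*√34)) + 14203 = 14203 + 1/(2*(7 + I*√34))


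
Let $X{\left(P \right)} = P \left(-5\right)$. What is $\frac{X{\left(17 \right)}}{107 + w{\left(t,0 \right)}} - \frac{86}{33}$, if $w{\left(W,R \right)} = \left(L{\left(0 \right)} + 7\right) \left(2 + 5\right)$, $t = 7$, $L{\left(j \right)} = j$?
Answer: $- \frac{5407}{1716} \approx -3.1509$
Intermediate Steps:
$X{\left(P \right)} = - 5 P$
$w{\left(W,R \right)} = 49$ ($w{\left(W,R \right)} = \left(0 + 7\right) \left(2 + 5\right) = 7 \cdot 7 = 49$)
$\frac{X{\left(17 \right)}}{107 + w{\left(t,0 \right)}} - \frac{86}{33} = \frac{\left(-5\right) 17}{107 + 49} - \frac{86}{33} = - \frac{85}{156} - \frac{86}{33} = - \frac{5407}{1716}$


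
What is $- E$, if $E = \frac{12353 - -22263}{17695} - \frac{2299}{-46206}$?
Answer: $- \frac{1640147701}{817615170} \approx -2.006$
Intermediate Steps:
$E = \frac{1640147701}{817615170}$ ($E = \left(12353 + 22263\right) \frac{1}{17695} - - \frac{2299}{46206} = 34616 \cdot \frac{1}{17695} + \frac{2299}{46206} = \frac{34616}{17695} + \frac{2299}{46206} = \frac{1640147701}{817615170} \approx 2.006$)
$- E = \left(-1\right) \frac{1640147701}{817615170} = - \frac{1640147701}{817615170}$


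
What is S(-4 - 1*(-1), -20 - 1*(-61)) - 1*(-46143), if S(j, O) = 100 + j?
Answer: 46240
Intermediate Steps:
S(-4 - 1*(-1), -20 - 1*(-61)) - 1*(-46143) = (100 + (-4 - 1*(-1))) - 1*(-46143) = (100 + (-4 + 1)) + 46143 = (100 - 3) + 46143 = 97 + 46143 = 46240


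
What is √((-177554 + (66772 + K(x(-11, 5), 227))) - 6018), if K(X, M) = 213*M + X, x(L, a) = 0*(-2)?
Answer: I*√68449 ≈ 261.63*I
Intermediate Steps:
x(L, a) = 0
K(X, M) = X + 213*M
√((-177554 + (66772 + K(x(-11, 5), 227))) - 6018) = √((-177554 + (66772 + (0 + 213*227))) - 6018) = √((-177554 + (66772 + (0 + 48351))) - 6018) = √((-177554 + (66772 + 48351)) - 6018) = √((-177554 + 115123) - 6018) = √(-62431 - 6018) = √(-68449) = I*√68449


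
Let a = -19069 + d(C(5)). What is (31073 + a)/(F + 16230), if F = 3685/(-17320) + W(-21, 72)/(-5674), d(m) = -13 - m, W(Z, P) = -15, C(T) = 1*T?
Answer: 117790832848/159496117751 ≈ 0.73852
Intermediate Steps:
C(T) = T
F = -2064889/9827368 (F = 3685/(-17320) - 15/(-5674) = 3685*(-1/17320) - 15*(-1/5674) = -737/3464 + 15/5674 = -2064889/9827368 ≈ -0.21012)
a = -19087 (a = -19069 + (-13 - 1*5) = -19069 + (-13 - 5) = -19069 - 18 = -19087)
(31073 + a)/(F + 16230) = (31073 - 19087)/(-2064889/9827368 + 16230) = 11986/(159496117751/9827368) = 11986*(9827368/159496117751) = 117790832848/159496117751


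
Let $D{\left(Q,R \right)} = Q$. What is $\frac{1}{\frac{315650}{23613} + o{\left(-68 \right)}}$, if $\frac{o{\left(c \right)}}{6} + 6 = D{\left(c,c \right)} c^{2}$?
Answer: $- \frac{23613}{44548631314} \approx -5.3005 \cdot 10^{-7}$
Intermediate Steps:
$o{\left(c \right)} = -36 + 6 c^{3}$ ($o{\left(c \right)} = -36 + 6 c c^{2} = -36 + 6 c^{3}$)
$\frac{1}{\frac{315650}{23613} + o{\left(-68 \right)}} = \frac{1}{\frac{315650}{23613} + \left(-36 + 6 \left(-68\right)^{3}\right)} = \frac{1}{315650 \cdot \frac{1}{23613} + \left(-36 + 6 \left(-314432\right)\right)} = \frac{1}{\frac{315650}{23613} - 1886628} = \frac{1}{- \frac{44548631314}{23613}} = - \frac{23613}{44548631314}$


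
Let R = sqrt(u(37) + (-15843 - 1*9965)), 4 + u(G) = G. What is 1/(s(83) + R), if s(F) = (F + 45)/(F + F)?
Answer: 5312/177568071 - 34445*I*sqrt(1031)/177568071 ≈ 2.9915e-5 - 0.0062286*I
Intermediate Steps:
s(F) = (45 + F)/(2*F) (s(F) = (45 + F)/((2*F)) = (45 + F)*(1/(2*F)) = (45 + F)/(2*F))
u(G) = -4 + G
R = 5*I*sqrt(1031) (R = sqrt((-4 + 37) + (-15843 - 1*9965)) = sqrt(33 + (-15843 - 9965)) = sqrt(33 - 25808) = sqrt(-25775) = 5*I*sqrt(1031) ≈ 160.55*I)
1/(s(83) + R) = 1/((1/2)*(45 + 83)/83 + 5*I*sqrt(1031)) = 1/((1/2)*(1/83)*128 + 5*I*sqrt(1031)) = 1/(64/83 + 5*I*sqrt(1031))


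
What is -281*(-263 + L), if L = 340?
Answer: -21637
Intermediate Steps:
-281*(-263 + L) = -281*(-263 + 340) = -281*77 = -21637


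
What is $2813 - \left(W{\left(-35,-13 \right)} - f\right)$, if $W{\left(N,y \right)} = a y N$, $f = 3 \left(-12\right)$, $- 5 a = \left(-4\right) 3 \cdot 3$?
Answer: $-499$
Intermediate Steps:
$a = \frac{36}{5}$ ($a = - \frac{\left(-4\right) 3 \cdot 3}{5} = - \frac{\left(-12\right) 3}{5} = \left(- \frac{1}{5}\right) \left(-36\right) = \frac{36}{5} \approx 7.2$)
$f = -36$
$W{\left(N,y \right)} = \frac{36 N y}{5}$ ($W{\left(N,y \right)} = \frac{36 y}{5} N = \frac{36 N y}{5}$)
$2813 - \left(W{\left(-35,-13 \right)} - f\right) = 2813 - \left(\frac{36}{5} \left(-35\right) \left(-13\right) - -36\right) = 2813 - \left(3276 + 36\right) = 2813 - 3312 = -499$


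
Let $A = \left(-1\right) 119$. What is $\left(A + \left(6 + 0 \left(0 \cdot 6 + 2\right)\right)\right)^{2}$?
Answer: $12769$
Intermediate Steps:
$A = -119$
$\left(A + \left(6 + 0 \left(0 \cdot 6 + 2\right)\right)\right)^{2} = \left(-119 + \left(6 + 0 \left(0 \cdot 6 + 2\right)\right)\right)^{2} = \left(-119 + \left(6 + 0 \left(0 + 2\right)\right)\right)^{2} = \left(-119 + \left(6 + 0 \cdot 2\right)\right)^{2} = \left(-119 + \left(6 + 0\right)\right)^{2} = \left(-119 + 6\right)^{2} = \left(-113\right)^{2} = 12769$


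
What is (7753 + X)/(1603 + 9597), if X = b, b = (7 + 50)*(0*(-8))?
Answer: 7753/11200 ≈ 0.69223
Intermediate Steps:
b = 0 (b = 57*0 = 0)
X = 0
(7753 + X)/(1603 + 9597) = (7753 + 0)/(1603 + 9597) = 7753/11200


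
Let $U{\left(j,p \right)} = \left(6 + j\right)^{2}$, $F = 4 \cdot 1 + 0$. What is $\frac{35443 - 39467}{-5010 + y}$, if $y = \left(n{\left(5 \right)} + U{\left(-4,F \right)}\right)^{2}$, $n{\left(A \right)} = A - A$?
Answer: $\frac{2012}{2497} \approx 0.80577$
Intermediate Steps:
$F = 4$ ($F = 4 + 0 = 4$)
$n{\left(A \right)} = 0$
$y = 16$ ($y = \left(0 + \left(6 - 4\right)^{2}\right)^{2} = \left(0 + 2^{2}\right)^{2} = \left(0 + 4\right)^{2} = 4^{2} = 16$)
$\frac{35443 - 39467}{-5010 + y} = \frac{35443 - 39467}{-5010 + 16} = - \frac{4024}{-4994} = \left(-4024\right) \left(- \frac{1}{4994}\right) = \frac{2012}{2497}$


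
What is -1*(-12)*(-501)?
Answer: -6012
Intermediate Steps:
-1*(-12)*(-501) = 12*(-501) = -6012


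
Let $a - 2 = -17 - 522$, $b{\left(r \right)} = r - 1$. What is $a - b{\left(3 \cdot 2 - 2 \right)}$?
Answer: $-540$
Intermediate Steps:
$b{\left(r \right)} = -1 + r$
$a = -537$ ($a = 2 - 539 = -537$)
$a - b{\left(3 \cdot 2 - 2 \right)} = -537 - \left(-1 + \left(3 \cdot 2 - 2\right)\right) = -537 - \left(-1 + \left(6 - 2\right)\right) = -537 - \left(-1 + 4\right) = -537 - 3 = -540$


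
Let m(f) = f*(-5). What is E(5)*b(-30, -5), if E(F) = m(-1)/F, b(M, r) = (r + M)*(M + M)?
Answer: 2100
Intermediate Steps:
b(M, r) = 2*M*(M + r) (b(M, r) = (M + r)*(2*M) = 2*M*(M + r))
m(f) = -5*f
E(F) = 5/F (E(F) = (-5*(-1))/F = 5/F)
E(5)*b(-30, -5) = (5/5)*(2*(-30)*(-30 - 5)) = (5*(⅕))*(2*(-30)*(-35)) = 1*2100 = 2100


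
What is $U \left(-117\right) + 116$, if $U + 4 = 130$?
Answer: $-14626$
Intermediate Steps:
$U = 126$ ($U = -4 + 130 = 126$)
$U \left(-117\right) + 116 = 126 \left(-117\right) + 116 = -14742 + 116 = -14626$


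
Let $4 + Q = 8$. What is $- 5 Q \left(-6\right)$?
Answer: $120$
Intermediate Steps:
$Q = 4$ ($Q = -4 + 8 = 4$)
$- 5 Q \left(-6\right) = \left(-5\right) 4 \left(-6\right) = \left(-20\right) \left(-6\right) = 120$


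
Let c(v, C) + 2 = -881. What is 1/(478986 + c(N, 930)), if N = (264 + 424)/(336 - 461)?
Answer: 1/478103 ≈ 2.0916e-6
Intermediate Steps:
N = -688/125 (N = 688/(-125) = 688*(-1/125) = -688/125 ≈ -5.5040)
c(v, C) = -883 (c(v, C) = -2 - 881 = -883)
1/(478986 + c(N, 930)) = 1/(478986 - 883) = 1/478103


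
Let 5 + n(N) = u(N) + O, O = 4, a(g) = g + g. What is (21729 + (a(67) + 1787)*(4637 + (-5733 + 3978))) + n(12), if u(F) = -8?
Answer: 5558042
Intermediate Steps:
a(g) = 2*g
n(N) = -9 (n(N) = -5 + (-8 + 4) = -5 - 4 = -9)
(21729 + (a(67) + 1787)*(4637 + (-5733 + 3978))) + n(12) = (21729 + (2*67 + 1787)*(4637 + (-5733 + 3978))) - 9 = (21729 + (134 + 1787)*(4637 - 1755)) - 9 = (21729 + 1921*2882) - 9 = (21729 + 5536322) - 9 = 5558051 - 9 = 5558042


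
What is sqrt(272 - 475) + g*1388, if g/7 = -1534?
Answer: -14904344 + I*sqrt(203) ≈ -1.4904e+7 + 14.248*I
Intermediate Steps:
g = -10738 (g = 7*(-1534) = -10738)
sqrt(272 - 475) + g*1388 = sqrt(272 - 475) - 10738*1388 = sqrt(-203) - 14904344 = I*sqrt(203) - 14904344 = -14904344 + I*sqrt(203)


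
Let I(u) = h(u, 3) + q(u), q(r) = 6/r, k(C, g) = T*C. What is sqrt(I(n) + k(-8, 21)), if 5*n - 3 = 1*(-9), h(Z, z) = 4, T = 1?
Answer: 3*I ≈ 3.0*I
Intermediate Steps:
n = -6/5 (n = 3/5 + (1*(-9))/5 = 3/5 + (1/5)*(-9) = 3/5 - 9/5 = -6/5 ≈ -1.2000)
k(C, g) = C (k(C, g) = 1*C = C)
I(u) = 4 + 6/u
sqrt(I(n) + k(-8, 21)) = sqrt((4 + 6/(-6/5)) - 8) = sqrt((4 + 6*(-5/6)) - 8) = sqrt((4 - 5) - 8) = sqrt(-1 - 8) = sqrt(-9) = 3*I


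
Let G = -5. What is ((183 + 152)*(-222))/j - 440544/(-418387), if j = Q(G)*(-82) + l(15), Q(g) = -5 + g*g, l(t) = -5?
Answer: 6368027214/137649323 ≈ 46.263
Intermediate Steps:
Q(g) = -5 + g²
j = -1645 (j = (-5 + (-5)²)*(-82) - 5 = (-5 + 25)*(-82) - 5 = 20*(-82) - 5 = -1640 - 5 = -1645)
((183 + 152)*(-222))/j - 440544/(-418387) = ((183 + 152)*(-222))/(-1645) - 440544/(-418387) = (335*(-222))*(-1/1645) - 440544*(-1/418387) = -74370*(-1/1645) + 440544/418387 = 14874/329 + 440544/418387 = 6368027214/137649323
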